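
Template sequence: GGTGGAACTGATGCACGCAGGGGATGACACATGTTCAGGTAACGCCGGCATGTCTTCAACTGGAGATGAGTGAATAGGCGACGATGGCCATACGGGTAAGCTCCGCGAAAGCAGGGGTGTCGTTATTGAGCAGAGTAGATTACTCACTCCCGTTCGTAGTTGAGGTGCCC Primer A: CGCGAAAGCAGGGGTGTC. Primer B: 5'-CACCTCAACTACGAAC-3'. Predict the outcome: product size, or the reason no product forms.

Primer A (CGCGAAAGCAGGGGTGTC) matches the top strand at positions 104–121; it acts as a forward primer.
Primer B's reverse complement is GTTCGTAGTTGAGGTG, matching the top strand at positions 152–167; it acts as a reverse primer.
The 3' ends face each other across positions 104–167, giving a 64 bp product.

Yes — a 64 bp product.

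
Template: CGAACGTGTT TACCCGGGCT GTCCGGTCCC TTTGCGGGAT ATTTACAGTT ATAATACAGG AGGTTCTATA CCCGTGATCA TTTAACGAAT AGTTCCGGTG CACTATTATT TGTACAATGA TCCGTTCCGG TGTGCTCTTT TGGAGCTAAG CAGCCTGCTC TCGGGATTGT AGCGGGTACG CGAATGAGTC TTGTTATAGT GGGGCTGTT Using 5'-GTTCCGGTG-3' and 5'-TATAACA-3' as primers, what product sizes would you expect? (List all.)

The forward primer GTTCCGGTG matches the top strand at positions 92–100, 124–132.
The reverse primer's reverse complement is TGTTATA, matching at positions 192–198.
Each forward site pairs with the reverse site to give a product ending at position 198: sizes 107, 75 bp.

107 bp, 75 bp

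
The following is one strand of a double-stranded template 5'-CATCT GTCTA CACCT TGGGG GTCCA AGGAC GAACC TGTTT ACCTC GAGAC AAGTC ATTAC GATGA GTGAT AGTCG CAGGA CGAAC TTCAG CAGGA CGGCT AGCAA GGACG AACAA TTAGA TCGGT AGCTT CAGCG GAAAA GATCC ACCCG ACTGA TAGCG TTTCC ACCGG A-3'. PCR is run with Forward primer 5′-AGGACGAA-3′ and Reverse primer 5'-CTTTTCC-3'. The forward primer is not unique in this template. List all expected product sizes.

The forward primer AGGACGAA matches the top strand at positions 26–33, 77–84, 105–112.
The reverse primer's reverse complement is GGAAAAG, matching at positions 135–141.
Each forward site pairs with the reverse site to give a product ending at position 141: sizes 116, 65, 37 bp.

116 bp, 65 bp, 37 bp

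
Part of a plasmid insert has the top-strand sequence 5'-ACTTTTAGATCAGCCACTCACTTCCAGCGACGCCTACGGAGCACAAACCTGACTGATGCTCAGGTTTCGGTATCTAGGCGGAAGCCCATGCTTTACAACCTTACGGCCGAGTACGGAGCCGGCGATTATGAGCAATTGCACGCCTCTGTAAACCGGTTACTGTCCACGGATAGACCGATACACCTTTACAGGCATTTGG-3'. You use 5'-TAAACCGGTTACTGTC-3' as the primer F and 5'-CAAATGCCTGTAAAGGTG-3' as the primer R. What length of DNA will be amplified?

50 bp

Forward primer TAAACCGGTTACTGTC is found on the top strand at positions 149–164.
The reverse primer's reverse complement is CACCTTTACAGGCATTTG, which matches the template at positions 181–198.
Amplicon spans positions 149–198: 50 bp.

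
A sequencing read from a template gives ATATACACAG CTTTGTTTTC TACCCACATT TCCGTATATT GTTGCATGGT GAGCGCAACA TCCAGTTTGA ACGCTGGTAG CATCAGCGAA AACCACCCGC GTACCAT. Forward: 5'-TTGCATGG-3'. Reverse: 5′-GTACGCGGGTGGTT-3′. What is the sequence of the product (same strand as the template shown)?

5'-TTGCATGGTGAGCGCAACATCCAGTTTGAACGCTGGTAGCATCAGCGAAAACCACCCGCGTAC-3'

Scanning the template, TTGCATGG occurs at positions 42–49; this primer anneals to the bottom strand there with its 3' end pointing downstream.
Reverse complement of the reverse primer: AACCACCCGCGTAC. This occurs on the top strand at positions 91–104.
The product is the template from position 42 through 104 (63 bp).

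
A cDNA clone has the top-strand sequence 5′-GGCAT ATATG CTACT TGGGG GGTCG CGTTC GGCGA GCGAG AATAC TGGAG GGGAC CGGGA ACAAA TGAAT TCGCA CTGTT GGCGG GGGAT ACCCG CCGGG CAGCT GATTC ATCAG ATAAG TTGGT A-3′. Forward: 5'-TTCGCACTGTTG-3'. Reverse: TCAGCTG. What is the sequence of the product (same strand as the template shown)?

The forward primer matches the template at positions 70–81.
Reverse complement of the reverse primer: CAGCTGA. This occurs on the top strand at positions 101–107.
The product is the template from position 70 through 107 (38 bp).

5'-TTCGCACTGTTGGCGGGGGATACCCGCCGGGCAGCTGA-3'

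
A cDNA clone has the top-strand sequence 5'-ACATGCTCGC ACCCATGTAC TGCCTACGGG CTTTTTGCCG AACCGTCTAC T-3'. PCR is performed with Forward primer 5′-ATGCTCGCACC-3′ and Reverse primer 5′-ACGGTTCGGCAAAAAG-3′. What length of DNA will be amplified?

Scanning the template, ATGCTCGCACC occurs at positions 3–13; this primer anneals to the bottom strand there with its 3' end pointing downstream.
Taking the reverse complement of ACGGTTCGGCAAAAAG gives CTTTTTGCCGAACCGT, found at positions 31–46 on the template; the primer anneals here to the top strand with its 3' end pointing upstream.
The product runs from position 3 to position 46, so its length is 46 − 3 + 1 = 44 bp.

44 bp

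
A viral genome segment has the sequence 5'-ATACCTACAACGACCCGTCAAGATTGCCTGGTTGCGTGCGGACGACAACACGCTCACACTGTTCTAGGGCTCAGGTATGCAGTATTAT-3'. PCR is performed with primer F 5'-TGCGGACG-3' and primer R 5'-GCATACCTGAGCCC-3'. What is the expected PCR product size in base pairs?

Forward primer TGCGGACG is found on the top strand at positions 37–44.
Reverse complement of the reverse primer: GGGCTCAGGTATGC. This occurs on the top strand at positions 67–80.
The product runs from position 37 to position 80, so its length is 80 − 37 + 1 = 44 bp.

44 bp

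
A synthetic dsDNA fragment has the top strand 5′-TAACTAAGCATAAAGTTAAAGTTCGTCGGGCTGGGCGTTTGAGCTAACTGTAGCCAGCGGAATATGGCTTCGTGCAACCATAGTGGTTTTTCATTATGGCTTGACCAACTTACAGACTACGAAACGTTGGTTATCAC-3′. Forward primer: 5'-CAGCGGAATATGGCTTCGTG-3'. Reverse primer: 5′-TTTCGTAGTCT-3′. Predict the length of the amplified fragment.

70 bp

Forward primer CAGCGGAATATGGCTTCGTG is found on the top strand at positions 55–74.
Taking the reverse complement of TTTCGTAGTCT gives AGACTACGAAA, found at positions 114–124 on the template; the primer anneals here to the top strand with its 3' end pointing upstream.
Product length = (reverse-primer end) − (forward-primer start) + 1 = 124 − 55 + 1 = 70 bp.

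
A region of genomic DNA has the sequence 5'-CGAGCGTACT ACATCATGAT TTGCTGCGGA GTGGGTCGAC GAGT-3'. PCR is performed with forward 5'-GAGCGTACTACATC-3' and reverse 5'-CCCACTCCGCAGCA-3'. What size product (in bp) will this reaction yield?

Scanning the template, GAGCGTACTACATC occurs at positions 2–15; this primer anneals to the bottom strand there with its 3' end pointing downstream.
The reverse primer's reverse complement is TGCTGCGGAGTGGG, which matches the template at positions 22–35.
Amplicon spans positions 2–35: 34 bp.

34 bp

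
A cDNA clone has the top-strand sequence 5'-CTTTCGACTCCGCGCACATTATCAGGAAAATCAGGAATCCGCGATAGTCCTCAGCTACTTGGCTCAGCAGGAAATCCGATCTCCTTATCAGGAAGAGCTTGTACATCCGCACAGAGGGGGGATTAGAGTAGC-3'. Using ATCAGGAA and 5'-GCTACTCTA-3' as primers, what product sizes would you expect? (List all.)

The forward primer ATCAGGAA matches the top strand at positions 21–28, 30–37, 87–94.
The reverse primer's reverse complement is TAGAGTAGC, matching at positions 124–132.
Each forward site pairs with the reverse site to give a product ending at position 132: sizes 112, 103, 46 bp.

112 bp, 103 bp, 46 bp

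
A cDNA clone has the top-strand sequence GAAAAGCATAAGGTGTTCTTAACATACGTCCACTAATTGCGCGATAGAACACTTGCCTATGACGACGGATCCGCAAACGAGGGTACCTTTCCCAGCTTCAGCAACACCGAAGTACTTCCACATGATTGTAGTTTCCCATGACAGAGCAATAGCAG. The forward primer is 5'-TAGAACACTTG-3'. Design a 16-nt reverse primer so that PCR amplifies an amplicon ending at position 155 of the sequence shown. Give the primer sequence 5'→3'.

5'-CTGCTATTGCTCTGTC-3'

The forward primer binds at positions 45–55; the product's 3' end on the top strand is position 155.
The reverse primer anneals to the top strand over positions 140–155, i.e. to GACAGAGCAATAGCAG.
Its sequence written 5'→3' is the reverse complement: CTGCTATTGCTCTGTC.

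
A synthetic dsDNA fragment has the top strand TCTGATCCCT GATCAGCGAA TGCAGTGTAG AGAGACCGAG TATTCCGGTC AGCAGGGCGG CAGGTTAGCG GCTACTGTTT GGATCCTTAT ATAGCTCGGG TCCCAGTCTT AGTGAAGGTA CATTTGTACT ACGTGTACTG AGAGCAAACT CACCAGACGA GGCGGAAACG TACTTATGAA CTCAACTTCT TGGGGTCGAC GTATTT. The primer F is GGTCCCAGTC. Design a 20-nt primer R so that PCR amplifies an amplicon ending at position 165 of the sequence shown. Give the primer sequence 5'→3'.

5'-CCGCCTCGTCTGGTGAGTTT-3'

The forward primer binds at positions 99–108; the product's 3' end on the top strand is position 165.
The reverse primer anneals to the top strand over positions 146–165, i.e. to AAACTCACCAGACGAGGCGG.
Its sequence written 5'→3' is the reverse complement: CCGCCTCGTCTGGTGAGTTT.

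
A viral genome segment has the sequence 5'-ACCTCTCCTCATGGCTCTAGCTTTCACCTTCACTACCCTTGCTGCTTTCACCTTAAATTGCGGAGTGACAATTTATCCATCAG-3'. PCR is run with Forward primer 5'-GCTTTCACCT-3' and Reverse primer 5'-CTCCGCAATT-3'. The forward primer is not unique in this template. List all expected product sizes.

46 bp, 22 bp

The forward primer GCTTTCACCT matches the top strand at positions 20–29, 44–53.
The reverse primer's reverse complement is AATTGCGGAG, matching at positions 56–65.
Each forward site pairs with the reverse site to give a product ending at position 65: sizes 46, 22 bp.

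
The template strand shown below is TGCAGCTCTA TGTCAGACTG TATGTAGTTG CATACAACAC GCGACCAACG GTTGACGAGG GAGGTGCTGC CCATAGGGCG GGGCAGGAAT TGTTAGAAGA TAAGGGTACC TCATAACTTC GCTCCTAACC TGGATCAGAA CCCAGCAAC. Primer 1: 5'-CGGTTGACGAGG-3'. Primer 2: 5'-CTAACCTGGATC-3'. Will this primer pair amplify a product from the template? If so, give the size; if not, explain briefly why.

No product — both primers anneal to the same strand and extend in the same direction.

Primer 1 (CGGTTGACGAGG) matches the top strand at positions 49–60 (3' end points downstream).
Primer 2 (CTAACCTGGATC) also matches the top strand directly, at positions 125–136 — its reverse complement GATCCAGGTTAG is not present.
Both primers anneal to the bottom strand with 3' ends pointing the same way, so neither can prime synthesis back toward the other.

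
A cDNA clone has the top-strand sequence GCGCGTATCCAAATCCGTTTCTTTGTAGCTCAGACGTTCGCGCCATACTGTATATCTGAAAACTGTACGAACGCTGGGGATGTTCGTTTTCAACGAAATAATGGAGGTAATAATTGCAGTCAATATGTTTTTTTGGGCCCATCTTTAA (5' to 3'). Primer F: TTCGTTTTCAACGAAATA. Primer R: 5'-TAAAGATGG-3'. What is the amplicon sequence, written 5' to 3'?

The forward primer matches the template at positions 83–100.
The reverse primer's reverse complement is CCATCTTTA, which matches the template at positions 139–147.
The product is the template from position 83 through 147 (65 bp).

5'-TTCGTTTTCAACGAAATAATGGAGGTAATAATTGCAGTCAATATGTTTTTTTGGGCCCATCTTTA-3'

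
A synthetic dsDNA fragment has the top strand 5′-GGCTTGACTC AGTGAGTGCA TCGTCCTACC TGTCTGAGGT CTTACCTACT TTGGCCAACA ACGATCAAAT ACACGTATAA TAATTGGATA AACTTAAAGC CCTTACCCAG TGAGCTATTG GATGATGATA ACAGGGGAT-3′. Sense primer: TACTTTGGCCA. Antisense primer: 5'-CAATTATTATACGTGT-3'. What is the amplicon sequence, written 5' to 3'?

5'-TACTTTGGCCAACAACGATCAAATACACGTATAATAATTG-3'

Scanning the template, TACTTTGGCCA occurs at positions 47–57; this primer anneals to the bottom strand there with its 3' end pointing downstream.
The reverse primer's reverse complement is ACACGTATAATAATTG, which matches the template at positions 71–86.
The product is the template from position 47 through 86 (40 bp).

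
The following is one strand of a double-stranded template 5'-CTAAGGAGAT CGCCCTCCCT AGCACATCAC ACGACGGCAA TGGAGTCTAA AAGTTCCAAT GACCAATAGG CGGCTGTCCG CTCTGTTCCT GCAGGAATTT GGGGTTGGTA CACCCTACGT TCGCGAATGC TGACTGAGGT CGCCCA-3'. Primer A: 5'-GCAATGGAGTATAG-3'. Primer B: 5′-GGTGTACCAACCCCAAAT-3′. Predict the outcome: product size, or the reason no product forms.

No product — primer A has no binding site in the template.

Primer A (GCAATGGAGTATAG) does not match the top strand, and its reverse complement CTATACTCCATTGC does not match either.
With no annealing site for primer A, no amplification occurs.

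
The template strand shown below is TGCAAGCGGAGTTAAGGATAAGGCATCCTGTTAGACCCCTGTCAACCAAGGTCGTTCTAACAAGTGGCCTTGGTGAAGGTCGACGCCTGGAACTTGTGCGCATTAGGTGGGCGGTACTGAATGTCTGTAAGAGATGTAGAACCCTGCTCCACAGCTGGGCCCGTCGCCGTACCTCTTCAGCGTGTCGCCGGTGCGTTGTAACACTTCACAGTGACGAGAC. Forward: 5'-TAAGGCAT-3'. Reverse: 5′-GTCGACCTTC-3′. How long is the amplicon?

66 bp

Scanning the template, TAAGGCAT occurs at positions 19–26; this primer anneals to the bottom strand there with its 3' end pointing downstream.
Taking the reverse complement of GTCGACCTTC gives GAAGGTCGAC, found at positions 75–84 on the template; the primer anneals here to the top strand with its 3' end pointing upstream.
The product runs from position 19 to position 84, so its length is 84 − 19 + 1 = 66 bp.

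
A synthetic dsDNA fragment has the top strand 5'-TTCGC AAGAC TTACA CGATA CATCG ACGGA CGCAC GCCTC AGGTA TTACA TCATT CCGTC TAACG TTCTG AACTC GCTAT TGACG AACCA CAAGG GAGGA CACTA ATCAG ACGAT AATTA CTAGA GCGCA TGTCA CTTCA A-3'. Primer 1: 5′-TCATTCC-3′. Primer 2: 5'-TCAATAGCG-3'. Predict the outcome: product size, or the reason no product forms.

Primer 1 (TCATTCC) matches the top strand at positions 51–57; it acts as a forward primer.
Primer 2's reverse complement is CGCTATTGA, matching the top strand at positions 75–83; it acts as a reverse primer.
The 3' ends face each other across positions 51–83, giving a 33 bp product.

Yes — a 33 bp product.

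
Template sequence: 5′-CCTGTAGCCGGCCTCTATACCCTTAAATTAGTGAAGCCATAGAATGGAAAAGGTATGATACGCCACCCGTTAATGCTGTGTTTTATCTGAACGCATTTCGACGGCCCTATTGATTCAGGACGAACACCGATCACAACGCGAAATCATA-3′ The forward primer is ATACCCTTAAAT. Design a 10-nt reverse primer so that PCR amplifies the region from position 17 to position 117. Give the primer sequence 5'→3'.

5'-TGAATCAATA-3'

The product's 3' end on the top strand is position 117.
The reverse primer anneals to the top strand over positions 108–117, i.e. to TATTGATTCA.
Its sequence written 5'→3' is the reverse complement: TGAATCAATA.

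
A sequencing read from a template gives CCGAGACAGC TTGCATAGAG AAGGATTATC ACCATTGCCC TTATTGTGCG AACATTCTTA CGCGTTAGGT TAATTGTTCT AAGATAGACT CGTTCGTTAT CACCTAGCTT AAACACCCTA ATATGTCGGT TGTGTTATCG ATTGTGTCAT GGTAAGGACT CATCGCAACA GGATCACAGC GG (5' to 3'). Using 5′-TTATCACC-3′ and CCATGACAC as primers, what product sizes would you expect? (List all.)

The forward primer TTATCACC matches the top strand at positions 26–33, 97–104.
The reverse primer's reverse complement is GTGTCATGG, matching at positions 144–152.
Each forward site pairs with the reverse site to give a product ending at position 152: sizes 127, 56 bp.

127 bp, 56 bp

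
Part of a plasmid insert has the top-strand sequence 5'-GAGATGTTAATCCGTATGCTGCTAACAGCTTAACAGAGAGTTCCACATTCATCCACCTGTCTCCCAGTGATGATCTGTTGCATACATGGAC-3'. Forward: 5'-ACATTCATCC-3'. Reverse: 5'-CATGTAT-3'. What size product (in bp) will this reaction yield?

44 bp

Scanning the template, ACATTCATCC occurs at positions 45–54; this primer anneals to the bottom strand there with its 3' end pointing downstream.
The reverse primer's reverse complement is ATACATG, which matches the template at positions 82–88.
The product runs from position 45 to position 88, so its length is 88 − 45 + 1 = 44 bp.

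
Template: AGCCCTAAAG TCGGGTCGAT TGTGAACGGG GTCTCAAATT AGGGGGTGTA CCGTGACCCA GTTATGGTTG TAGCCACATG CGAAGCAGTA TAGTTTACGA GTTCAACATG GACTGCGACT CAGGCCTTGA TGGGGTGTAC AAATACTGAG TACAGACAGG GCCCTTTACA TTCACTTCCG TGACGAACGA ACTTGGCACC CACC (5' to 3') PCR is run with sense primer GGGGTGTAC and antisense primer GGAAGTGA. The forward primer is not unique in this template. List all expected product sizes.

The forward primer GGGGTGTAC matches the top strand at positions 43–51, 132–140.
The reverse primer's reverse complement is TCACTTCC, matching at positions 172–179.
Each forward site pairs with the reverse site to give a product ending at position 179: sizes 137, 48 bp.

137 bp, 48 bp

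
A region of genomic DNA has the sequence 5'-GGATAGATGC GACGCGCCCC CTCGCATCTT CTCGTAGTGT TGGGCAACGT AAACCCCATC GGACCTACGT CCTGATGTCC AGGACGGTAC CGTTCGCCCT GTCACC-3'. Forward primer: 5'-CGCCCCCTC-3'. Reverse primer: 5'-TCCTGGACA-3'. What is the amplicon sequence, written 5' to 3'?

Scanning the template, CGCCCCCTC occurs at positions 15–23; this primer anneals to the bottom strand there with its 3' end pointing downstream.
Taking the reverse complement of TCCTGGACA gives TGTCCAGGA, found at positions 76–84 on the template; the primer anneals here to the top strand with its 3' end pointing upstream.
The product is the template from position 15 through 84 (70 bp).

5'-CGCCCCCTCGCATCTTCTCGTAGTGTTGGGCAACGTAAACCCCATCGGACCTACGTCCTGATGTCCAGGA-3'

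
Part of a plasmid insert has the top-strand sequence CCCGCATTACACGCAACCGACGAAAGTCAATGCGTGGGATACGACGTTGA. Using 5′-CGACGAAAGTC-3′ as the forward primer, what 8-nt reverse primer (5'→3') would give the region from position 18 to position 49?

The product's 3' end on the top strand is position 49.
The reverse primer anneals to the top strand over positions 42–49, i.e. to CGACGTTG.
Its sequence written 5'→3' is the reverse complement: CAACGTCG.

5'-CAACGTCG-3'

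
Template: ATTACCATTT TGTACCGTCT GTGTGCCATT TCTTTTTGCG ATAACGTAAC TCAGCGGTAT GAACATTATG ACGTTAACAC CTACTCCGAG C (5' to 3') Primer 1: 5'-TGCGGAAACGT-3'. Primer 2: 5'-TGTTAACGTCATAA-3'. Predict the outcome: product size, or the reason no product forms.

Primer 1 (TGCGGAAACGT) does not match the top strand, and its reverse complement ACGTTTCCGCA does not match either.
With no annealing site for primer 1, no amplification occurs.

No product — primer 1 has no binding site in the template.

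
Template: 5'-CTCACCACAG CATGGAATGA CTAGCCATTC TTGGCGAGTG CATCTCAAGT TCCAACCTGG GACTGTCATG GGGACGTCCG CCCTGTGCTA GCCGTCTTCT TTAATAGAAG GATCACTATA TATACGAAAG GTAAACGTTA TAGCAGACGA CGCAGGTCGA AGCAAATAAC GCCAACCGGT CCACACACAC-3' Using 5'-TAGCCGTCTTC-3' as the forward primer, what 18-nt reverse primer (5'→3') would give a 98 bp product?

The forward primer binds at positions 89–99, so a 98 bp product ends at position 89 + 98 − 1 = 186.
The reverse primer anneals to the top strand over positions 169–186, i.e. to ACGCCAACCGGTCCACAC.
Its sequence written 5'→3' is the reverse complement: GTGTGGACCGGTTGGCGT.

5'-GTGTGGACCGGTTGGCGT-3'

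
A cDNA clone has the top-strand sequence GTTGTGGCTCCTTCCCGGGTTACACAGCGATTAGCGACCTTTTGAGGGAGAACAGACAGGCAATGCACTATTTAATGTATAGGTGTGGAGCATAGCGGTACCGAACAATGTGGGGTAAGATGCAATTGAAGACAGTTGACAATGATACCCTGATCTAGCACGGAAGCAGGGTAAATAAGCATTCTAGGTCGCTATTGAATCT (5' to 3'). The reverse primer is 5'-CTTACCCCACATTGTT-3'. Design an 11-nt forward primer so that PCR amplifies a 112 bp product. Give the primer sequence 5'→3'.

5'-CTCCTTCCCGG-3'

The reverse primer's reverse complement AACAATGTGGGGTAAG matches the template at positions 104–119, so the product ends at position 119.
A 112 bp product then starts at position 119 − 112 + 1 = 8.
The forward primer is identical to the top strand there: CTCCTTCCCGG.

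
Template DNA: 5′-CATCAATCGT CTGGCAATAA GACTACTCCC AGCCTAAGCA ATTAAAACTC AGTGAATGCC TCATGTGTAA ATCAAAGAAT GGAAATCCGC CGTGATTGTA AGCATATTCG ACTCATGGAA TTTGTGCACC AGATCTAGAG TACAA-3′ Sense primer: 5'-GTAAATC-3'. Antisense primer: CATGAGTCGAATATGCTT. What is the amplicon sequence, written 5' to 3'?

5'-GTAAATCAAAGAATGGAAATCCGCCGTGATTGTAAGCATATTCGACTCATG-3'

The forward primer matches the template at positions 67–73.
Taking the reverse complement of CATGAGTCGAATATGCTT gives AAGCATATTCGACTCATG, found at positions 100–117 on the template; the primer anneals here to the top strand with its 3' end pointing upstream.
The product is the template from position 67 through 117 (51 bp).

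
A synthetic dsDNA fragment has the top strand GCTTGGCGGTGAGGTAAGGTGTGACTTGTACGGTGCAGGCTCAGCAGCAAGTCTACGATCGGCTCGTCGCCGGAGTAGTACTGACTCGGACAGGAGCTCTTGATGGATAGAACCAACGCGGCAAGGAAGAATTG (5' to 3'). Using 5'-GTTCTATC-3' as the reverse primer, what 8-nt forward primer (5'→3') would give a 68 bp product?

5'-AGCAAGTC-3'

The reverse primer's reverse complement GATAGAAC matches the template at positions 106–113, so the product ends at position 113.
A 68 bp product then starts at position 113 − 68 + 1 = 46.
The forward primer is identical to the top strand there: AGCAAGTC.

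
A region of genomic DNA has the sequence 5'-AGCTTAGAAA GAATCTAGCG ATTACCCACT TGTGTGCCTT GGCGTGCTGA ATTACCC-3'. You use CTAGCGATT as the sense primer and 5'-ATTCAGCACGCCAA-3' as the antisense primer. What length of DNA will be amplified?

Scanning the template, CTAGCGATT occurs at positions 15–23; this primer anneals to the bottom strand there with its 3' end pointing downstream.
Reverse complement of the reverse primer: TTGGCGTGCTGAAT. This occurs on the top strand at positions 39–52.
Amplicon spans positions 15–52: 38 bp.

38 bp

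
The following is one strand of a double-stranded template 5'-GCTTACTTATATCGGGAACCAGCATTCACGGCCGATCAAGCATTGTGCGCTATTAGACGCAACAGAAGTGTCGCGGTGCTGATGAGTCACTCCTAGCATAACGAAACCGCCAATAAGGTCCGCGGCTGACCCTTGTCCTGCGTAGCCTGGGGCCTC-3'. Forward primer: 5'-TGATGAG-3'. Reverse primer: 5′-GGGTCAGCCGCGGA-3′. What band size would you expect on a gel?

53 bp

Forward primer TGATGAG is found on the top strand at positions 80–86.
Taking the reverse complement of GGGTCAGCCGCGGA gives TCCGCGGCTGACCC, found at positions 119–132 on the template; the primer anneals here to the top strand with its 3' end pointing upstream.
Amplicon spans positions 80–132: 53 bp.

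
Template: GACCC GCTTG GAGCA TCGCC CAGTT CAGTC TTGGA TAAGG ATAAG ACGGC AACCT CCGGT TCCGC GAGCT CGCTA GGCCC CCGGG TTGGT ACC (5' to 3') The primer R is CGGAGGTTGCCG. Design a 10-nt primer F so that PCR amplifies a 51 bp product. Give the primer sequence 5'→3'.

The reverse primer's reverse complement CGGCAACCTCCG matches the template at positions 47–58, so the product ends at position 58.
A 51 bp product then starts at position 58 − 51 + 1 = 8.
The forward primer is identical to the top strand there: TTGGAGCATC.

5'-TTGGAGCATC-3'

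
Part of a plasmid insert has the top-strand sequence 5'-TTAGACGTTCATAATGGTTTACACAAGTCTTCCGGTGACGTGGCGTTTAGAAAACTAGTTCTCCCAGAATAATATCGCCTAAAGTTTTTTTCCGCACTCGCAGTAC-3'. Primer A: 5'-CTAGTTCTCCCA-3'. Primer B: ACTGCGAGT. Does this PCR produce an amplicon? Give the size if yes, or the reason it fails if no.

Yes — a 50 bp product.

Primer A (CTAGTTCTCCCA) matches the top strand at positions 55–66; it acts as a forward primer.
Primer B's reverse complement is ACTCGCAGT, matching the top strand at positions 96–104; it acts as a reverse primer.
The 3' ends face each other across positions 55–104, giving a 50 bp product.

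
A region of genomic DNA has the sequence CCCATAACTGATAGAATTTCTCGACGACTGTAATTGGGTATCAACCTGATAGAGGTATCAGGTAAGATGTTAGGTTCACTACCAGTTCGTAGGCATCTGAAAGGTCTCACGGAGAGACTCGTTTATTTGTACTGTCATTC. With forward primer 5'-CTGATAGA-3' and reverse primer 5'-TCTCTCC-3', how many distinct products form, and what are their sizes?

The forward primer CTGATAGA matches the top strand at positions 8–15, 46–53.
The reverse primer's reverse complement is GGAGAGA, matching at positions 111–117.
Each forward site pairs with the reverse site to give a product ending at position 117: sizes 110, 72 bp.

Two products: 110 bp, 72 bp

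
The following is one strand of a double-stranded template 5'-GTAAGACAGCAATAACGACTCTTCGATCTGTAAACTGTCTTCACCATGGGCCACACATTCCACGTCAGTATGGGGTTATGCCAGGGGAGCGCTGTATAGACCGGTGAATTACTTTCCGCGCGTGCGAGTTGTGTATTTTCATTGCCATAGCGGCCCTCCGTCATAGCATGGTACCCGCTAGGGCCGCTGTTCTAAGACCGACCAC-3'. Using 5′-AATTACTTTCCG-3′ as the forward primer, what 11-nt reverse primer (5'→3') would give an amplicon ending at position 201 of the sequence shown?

The forward primer binds at positions 107–118; the product's 3' end on the top strand is position 201.
The reverse primer anneals to the top strand over positions 191–201, i.e. to TCTAAGACCGA.
Its sequence written 5'→3' is the reverse complement: TCGGTCTTAGA.

5'-TCGGTCTTAGA-3'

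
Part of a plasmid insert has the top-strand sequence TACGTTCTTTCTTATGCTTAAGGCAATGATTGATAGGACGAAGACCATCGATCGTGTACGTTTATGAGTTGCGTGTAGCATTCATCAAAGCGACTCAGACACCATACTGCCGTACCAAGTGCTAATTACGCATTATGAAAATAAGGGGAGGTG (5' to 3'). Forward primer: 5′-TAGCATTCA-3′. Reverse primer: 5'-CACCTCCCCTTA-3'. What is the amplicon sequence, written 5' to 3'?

5'-TAGCATTCATCAAAGCGACTCAGACACCATACTGCCGTACCAAGTGCTAATTACGCATTATGAAAATAAGGGGAGGTG-3'

Forward primer TAGCATTCA is found on the top strand at positions 76–84.
Taking the reverse complement of CACCTCCCCTTA gives TAAGGGGAGGTG, found at positions 142–153 on the template; the primer anneals here to the top strand with its 3' end pointing upstream.
The product is the template from position 76 through 153 (78 bp).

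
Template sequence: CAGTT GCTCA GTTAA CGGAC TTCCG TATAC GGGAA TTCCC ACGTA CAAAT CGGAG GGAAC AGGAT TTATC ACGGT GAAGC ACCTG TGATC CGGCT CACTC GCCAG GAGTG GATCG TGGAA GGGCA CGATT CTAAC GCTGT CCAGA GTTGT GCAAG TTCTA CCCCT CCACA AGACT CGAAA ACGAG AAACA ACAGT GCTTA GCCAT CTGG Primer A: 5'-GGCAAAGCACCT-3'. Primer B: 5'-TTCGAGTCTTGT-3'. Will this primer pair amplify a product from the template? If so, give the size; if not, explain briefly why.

Primer A (GGCAAAGCACCT) does not match the top strand, and its reverse complement AGGTGCTTTGCC does not match either.
With no annealing site for primer A, no amplification occurs.

No product — primer A has no binding site in the template.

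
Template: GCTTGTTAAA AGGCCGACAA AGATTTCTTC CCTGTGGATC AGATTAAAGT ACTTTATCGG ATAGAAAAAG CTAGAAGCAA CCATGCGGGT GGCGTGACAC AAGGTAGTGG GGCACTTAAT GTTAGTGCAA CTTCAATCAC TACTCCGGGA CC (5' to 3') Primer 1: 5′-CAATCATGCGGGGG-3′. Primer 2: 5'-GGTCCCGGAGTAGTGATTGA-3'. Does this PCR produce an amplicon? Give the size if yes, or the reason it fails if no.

No product — primer 1 has no binding site in the template.

Primer 1 (CAATCATGCGGGGG) does not match the top strand, and its reverse complement CCCCCGCATGATTG does not match either.
With no annealing site for primer 1, no amplification occurs.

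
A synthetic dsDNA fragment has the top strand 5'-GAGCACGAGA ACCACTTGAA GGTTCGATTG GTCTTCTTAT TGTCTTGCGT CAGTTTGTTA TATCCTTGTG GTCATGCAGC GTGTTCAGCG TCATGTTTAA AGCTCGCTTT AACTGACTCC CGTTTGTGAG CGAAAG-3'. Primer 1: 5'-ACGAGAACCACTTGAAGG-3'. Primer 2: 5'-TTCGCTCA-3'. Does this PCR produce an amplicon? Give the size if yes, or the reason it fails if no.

Primer 1 (ACGAGAACCACTTGAAGG) matches the top strand at positions 5–22; it acts as a forward primer.
Primer 2's reverse complement is TGAGCGAA, matching the top strand at positions 127–134; it acts as a reverse primer.
The 3' ends face each other across positions 5–134, giving a 130 bp product.

Yes — a 130 bp product.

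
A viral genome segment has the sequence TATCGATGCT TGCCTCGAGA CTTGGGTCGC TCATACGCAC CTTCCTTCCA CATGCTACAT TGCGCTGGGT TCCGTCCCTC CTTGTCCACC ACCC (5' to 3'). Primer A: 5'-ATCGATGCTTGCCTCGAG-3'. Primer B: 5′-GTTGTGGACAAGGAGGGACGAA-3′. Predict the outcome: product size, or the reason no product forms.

Primer B (GTTGTGGACAAGGAGGGACGAA) does not match the top strand, and its reverse complement TTCGTCCCTCCTTGTCCACAAC does not match either.
With no annealing site for primer B, no amplification occurs.

No product — primer B has no binding site in the template.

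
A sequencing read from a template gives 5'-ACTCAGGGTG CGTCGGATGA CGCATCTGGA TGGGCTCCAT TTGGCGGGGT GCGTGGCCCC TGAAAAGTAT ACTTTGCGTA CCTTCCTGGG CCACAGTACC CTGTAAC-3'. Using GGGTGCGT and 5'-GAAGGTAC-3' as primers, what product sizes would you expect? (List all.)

80 bp, 39 bp

The forward primer GGGTGCGT matches the top strand at positions 6–13, 47–54.
The reverse primer's reverse complement is GTACCTTC, matching at positions 78–85.
Each forward site pairs with the reverse site to give a product ending at position 85: sizes 80, 39 bp.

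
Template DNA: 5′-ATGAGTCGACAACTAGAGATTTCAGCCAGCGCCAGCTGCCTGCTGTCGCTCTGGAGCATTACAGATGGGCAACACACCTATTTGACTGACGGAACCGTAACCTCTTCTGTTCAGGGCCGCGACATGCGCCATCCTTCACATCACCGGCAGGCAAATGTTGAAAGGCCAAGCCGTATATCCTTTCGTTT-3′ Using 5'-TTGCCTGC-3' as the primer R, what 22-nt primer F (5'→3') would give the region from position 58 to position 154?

The reverse primer's reverse complement GCAGGCAA matches the template at positions 147–154; the product starts at position 58.
The forward primer is identical to the top strand over positions 58–79: ATTACAGATGGGCAACACACCT.

5'-ATTACAGATGGGCAACACACCT-3'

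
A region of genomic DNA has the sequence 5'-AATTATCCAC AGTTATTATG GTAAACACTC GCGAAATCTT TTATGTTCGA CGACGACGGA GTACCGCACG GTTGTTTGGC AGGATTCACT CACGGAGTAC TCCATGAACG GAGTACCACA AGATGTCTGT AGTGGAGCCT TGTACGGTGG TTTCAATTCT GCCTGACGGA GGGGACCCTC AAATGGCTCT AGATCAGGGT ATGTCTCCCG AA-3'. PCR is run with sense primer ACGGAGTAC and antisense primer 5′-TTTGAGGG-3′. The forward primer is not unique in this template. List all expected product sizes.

The forward primer ACGGAGTAC matches the top strand at positions 56–64, 92–100, 108–116.
The reverse primer's reverse complement is CCCTCAAA, matching at positions 176–183.
Each forward site pairs with the reverse site to give a product ending at position 183: sizes 128, 92, 76 bp.

128 bp, 92 bp, 76 bp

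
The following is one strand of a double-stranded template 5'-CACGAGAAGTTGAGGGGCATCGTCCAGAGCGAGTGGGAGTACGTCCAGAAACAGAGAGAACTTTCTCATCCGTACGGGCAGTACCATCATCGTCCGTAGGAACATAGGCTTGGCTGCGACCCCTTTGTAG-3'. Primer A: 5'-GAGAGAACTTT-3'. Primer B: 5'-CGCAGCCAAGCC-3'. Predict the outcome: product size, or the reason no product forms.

Yes — a 65 bp product.

Primer A (GAGAGAACTTT) matches the top strand at positions 54–64; it acts as a forward primer.
Primer B's reverse complement is GGCTTGGCTGCG, matching the top strand at positions 107–118; it acts as a reverse primer.
The 3' ends face each other across positions 54–118, giving a 65 bp product.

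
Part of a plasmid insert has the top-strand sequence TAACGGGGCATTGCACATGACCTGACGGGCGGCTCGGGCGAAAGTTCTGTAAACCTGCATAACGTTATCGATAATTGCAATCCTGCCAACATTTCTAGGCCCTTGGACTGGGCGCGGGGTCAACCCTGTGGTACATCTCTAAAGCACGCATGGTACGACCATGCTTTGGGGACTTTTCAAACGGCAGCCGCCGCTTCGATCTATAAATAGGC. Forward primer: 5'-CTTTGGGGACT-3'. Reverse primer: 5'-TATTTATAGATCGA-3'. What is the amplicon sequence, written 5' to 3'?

The forward primer matches the template at positions 164–174.
Taking the reverse complement of TATTTATAGATCGA gives TCGATCTATAAATA, found at positions 196–209 on the template; the primer anneals here to the top strand with its 3' end pointing upstream.
The product is the template from position 164 through 209 (46 bp).

5'-CTTTGGGGACTTTTCAAACGGCAGCCGCCGCTTCGATCTATAAATA-3'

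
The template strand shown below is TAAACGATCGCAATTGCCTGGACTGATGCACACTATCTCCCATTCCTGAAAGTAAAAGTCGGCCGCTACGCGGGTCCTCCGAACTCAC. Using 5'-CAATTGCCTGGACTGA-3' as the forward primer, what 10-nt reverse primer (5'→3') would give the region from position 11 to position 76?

The product's 3' end on the top strand is position 76.
The reverse primer anneals to the top strand over positions 67–76, i.e. to TACGCGGGTC.
Its sequence written 5'→3' is the reverse complement: GACCCGCGTA.

5'-GACCCGCGTA-3'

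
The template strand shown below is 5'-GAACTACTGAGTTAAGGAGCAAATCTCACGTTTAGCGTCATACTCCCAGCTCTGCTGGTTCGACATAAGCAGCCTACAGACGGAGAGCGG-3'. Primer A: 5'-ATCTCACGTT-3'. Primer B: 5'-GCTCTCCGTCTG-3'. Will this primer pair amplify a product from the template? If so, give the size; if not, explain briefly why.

Yes — a 66 bp product.

Primer A (ATCTCACGTT) matches the top strand at positions 23–32; it acts as a forward primer.
Primer B's reverse complement is CAGACGGAGAGC, matching the top strand at positions 77–88; it acts as a reverse primer.
The 3' ends face each other across positions 23–88, giving a 66 bp product.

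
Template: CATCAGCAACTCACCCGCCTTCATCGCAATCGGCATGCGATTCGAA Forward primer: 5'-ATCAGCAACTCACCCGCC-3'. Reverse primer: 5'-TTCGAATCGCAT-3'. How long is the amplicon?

45 bp

Scanning the template, ATCAGCAACTCACCCGCC occurs at positions 2–19; this primer anneals to the bottom strand there with its 3' end pointing downstream.
Reverse complement of the reverse primer: ATGCGATTCGAA. This occurs on the top strand at positions 35–46.
Product length = (reverse-primer end) − (forward-primer start) + 1 = 46 − 2 + 1 = 45 bp.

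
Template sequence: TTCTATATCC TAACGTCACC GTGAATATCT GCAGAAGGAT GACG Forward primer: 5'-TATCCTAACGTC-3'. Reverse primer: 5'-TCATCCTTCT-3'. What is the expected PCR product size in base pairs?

Scanning the template, TATCCTAACGTC occurs at positions 6–17; this primer anneals to the bottom strand there with its 3' end pointing downstream.
Reverse complement of the reverse primer: AGAAGGATGA. This occurs on the top strand at positions 33–42.
Amplicon spans positions 6–42: 37 bp.

37 bp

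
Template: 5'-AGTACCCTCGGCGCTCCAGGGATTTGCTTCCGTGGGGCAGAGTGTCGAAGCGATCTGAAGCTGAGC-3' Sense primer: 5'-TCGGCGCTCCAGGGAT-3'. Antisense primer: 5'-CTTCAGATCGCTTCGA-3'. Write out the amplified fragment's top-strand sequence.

Scanning the template, TCGGCGCTCCAGGGAT occurs at positions 8–23; this primer anneals to the bottom strand there with its 3' end pointing downstream.
Taking the reverse complement of CTTCAGATCGCTTCGA gives TCGAAGCGATCTGAAG, found at positions 45–60 on the template; the primer anneals here to the top strand with its 3' end pointing upstream.
The product is the template from position 8 through 60 (53 bp).

5'-TCGGCGCTCCAGGGATTTGCTTCCGTGGGGCAGAGTGTCGAAGCGATCTGAAG-3'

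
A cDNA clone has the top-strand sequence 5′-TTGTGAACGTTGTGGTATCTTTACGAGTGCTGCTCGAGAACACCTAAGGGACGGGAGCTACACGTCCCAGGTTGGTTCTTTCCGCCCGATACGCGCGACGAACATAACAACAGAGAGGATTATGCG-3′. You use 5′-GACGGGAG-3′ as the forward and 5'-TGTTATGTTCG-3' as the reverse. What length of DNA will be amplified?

60 bp

Forward primer GACGGGAG is found on the top strand at positions 50–57.
The reverse primer's reverse complement is CGAACATAACA, which matches the template at positions 99–109.
The product runs from position 50 to position 109, so its length is 109 − 50 + 1 = 60 bp.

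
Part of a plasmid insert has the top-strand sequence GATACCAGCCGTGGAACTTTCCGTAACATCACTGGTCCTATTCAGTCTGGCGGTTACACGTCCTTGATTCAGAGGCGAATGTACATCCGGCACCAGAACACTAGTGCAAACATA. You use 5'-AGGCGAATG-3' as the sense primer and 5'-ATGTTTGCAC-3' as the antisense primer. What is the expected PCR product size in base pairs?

Forward primer AGGCGAATG is found on the top strand at positions 73–81.
The reverse primer's reverse complement is GTGCAAACAT, which matches the template at positions 104–113.
Amplicon spans positions 73–113: 41 bp.

41 bp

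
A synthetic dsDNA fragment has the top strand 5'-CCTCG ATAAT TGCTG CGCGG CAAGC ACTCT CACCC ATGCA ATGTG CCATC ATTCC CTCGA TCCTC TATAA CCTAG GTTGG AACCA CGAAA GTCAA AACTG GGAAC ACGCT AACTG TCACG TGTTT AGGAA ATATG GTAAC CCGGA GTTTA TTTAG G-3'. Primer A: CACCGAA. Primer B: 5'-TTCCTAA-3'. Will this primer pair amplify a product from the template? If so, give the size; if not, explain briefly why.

Primer A (CACCGAA) does not match the top strand, and its reverse complement TTCGGTG does not match either.
With no annealing site for primer A, no amplification occurs.

No product — primer A has no binding site in the template.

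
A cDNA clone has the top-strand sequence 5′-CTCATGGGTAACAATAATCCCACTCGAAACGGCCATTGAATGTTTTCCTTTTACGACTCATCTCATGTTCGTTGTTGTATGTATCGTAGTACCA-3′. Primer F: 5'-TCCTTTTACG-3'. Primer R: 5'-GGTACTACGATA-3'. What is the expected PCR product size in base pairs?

48 bp

Scanning the template, TCCTTTTACG occurs at positions 46–55; this primer anneals to the bottom strand there with its 3' end pointing downstream.
Reverse complement of the reverse primer: TATCGTAGTACC. This occurs on the top strand at positions 82–93.
The product runs from position 46 to position 93, so its length is 93 − 46 + 1 = 48 bp.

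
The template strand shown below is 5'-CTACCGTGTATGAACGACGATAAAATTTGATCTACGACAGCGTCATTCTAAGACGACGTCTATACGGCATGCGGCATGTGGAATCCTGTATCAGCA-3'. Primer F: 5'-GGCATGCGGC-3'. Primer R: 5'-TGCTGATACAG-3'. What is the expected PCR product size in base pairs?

Forward primer GGCATGCGGC is found on the top strand at positions 66–75.
The reverse primer's reverse complement is CTGTATCAGCA, which matches the template at positions 86–96.
The product runs from position 66 to position 96, so its length is 96 − 66 + 1 = 31 bp.

31 bp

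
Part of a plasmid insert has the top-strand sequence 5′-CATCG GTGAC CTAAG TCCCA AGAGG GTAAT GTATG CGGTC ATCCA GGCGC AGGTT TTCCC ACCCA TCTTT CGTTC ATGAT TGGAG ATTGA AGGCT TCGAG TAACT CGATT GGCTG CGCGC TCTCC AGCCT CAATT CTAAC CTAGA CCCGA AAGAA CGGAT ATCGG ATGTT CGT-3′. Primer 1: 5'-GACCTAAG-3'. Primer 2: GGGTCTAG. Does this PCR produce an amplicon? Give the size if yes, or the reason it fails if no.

Primer 1 (GACCTAAG) matches the top strand at positions 8–15; it acts as a forward primer.
Primer 2's reverse complement is CTAGACCC, matching the top strand at positions 141–148; it acts as a reverse primer.
The 3' ends face each other across positions 8–148, giving a 141 bp product.

Yes — a 141 bp product.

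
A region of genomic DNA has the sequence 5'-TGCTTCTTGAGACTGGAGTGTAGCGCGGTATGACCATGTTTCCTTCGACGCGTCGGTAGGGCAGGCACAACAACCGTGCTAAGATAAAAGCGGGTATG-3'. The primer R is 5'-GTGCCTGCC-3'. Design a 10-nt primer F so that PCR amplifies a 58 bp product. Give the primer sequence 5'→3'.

The reverse primer's reverse complement GGCAGGCAC matches the template at positions 60–68, so the product ends at position 68.
A 58 bp product then starts at position 68 − 58 + 1 = 11.
The forward primer is identical to the top strand there: GACTGGAGTG.

5'-GACTGGAGTG-3'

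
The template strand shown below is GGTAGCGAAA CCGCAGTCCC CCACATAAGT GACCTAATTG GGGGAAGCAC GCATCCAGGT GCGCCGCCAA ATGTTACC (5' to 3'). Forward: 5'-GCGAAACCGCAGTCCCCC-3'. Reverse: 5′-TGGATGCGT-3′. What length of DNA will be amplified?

Forward primer GCGAAACCGCAGTCCCCC is found on the top strand at positions 5–22.
The reverse primer's reverse complement is ACGCATCCA, which matches the template at positions 49–57.
Amplicon spans positions 5–57: 53 bp.

53 bp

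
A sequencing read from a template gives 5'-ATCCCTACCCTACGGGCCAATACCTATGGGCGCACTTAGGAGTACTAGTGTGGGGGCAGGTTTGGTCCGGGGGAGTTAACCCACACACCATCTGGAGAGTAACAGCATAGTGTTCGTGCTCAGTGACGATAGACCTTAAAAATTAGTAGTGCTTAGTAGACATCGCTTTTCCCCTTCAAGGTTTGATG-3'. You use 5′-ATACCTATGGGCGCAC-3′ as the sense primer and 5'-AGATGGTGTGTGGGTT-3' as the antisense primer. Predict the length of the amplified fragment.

The forward primer matches the template at positions 20–35.
Taking the reverse complement of AGATGGTGTGTGGGTT gives AACCCACACACCATCT, found at positions 78–93 on the template; the primer anneals here to the top strand with its 3' end pointing upstream.
Product length = (reverse-primer end) − (forward-primer start) + 1 = 93 − 20 + 1 = 74 bp.

74 bp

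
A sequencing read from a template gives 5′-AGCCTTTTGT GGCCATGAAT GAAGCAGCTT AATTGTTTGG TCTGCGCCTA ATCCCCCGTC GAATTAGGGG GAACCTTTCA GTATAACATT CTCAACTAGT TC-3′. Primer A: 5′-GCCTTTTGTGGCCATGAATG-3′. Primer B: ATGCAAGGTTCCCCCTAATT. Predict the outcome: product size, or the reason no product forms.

No product — primer B has no binding site in the template.

Primer B (ATGCAAGGTTCCCCCTAATT) does not match the top strand, and its reverse complement AATTAGGGGGAACCTTGCAT does not match either.
With no annealing site for primer B, no amplification occurs.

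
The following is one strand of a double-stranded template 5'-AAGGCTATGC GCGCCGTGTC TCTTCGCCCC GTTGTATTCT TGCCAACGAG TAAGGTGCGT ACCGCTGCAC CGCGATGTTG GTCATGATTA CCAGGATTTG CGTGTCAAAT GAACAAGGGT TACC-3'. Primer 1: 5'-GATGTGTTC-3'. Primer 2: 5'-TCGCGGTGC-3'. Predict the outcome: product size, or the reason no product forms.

Primer 1 (GATGTGTTC) does not match the top strand, and its reverse complement GAACACATC does not match either.
With no annealing site for primer 1, no amplification occurs.

No product — primer 1 has no binding site in the template.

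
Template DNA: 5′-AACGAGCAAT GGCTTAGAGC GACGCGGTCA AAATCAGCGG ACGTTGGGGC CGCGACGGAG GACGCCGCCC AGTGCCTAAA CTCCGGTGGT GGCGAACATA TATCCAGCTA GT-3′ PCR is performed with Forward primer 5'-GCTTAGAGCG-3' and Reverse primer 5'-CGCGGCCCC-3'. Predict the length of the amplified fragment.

The forward primer matches the template at positions 12–21.
Taking the reverse complement of CGCGGCCCC gives GGGGCCGCG, found at positions 46–54 on the template; the primer anneals here to the top strand with its 3' end pointing upstream.
The product runs from position 12 to position 54, so its length is 54 − 12 + 1 = 43 bp.

43 bp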